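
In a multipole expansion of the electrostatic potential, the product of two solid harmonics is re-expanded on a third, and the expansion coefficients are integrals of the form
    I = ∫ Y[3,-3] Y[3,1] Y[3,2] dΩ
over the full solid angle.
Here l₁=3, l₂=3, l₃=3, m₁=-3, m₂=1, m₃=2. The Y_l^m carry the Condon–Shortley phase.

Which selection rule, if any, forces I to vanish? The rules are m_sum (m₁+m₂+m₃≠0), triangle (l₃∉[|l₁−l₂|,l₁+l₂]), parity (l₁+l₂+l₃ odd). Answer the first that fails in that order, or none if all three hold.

azimuthal sum: -3 + 1 + 2 = 0  ✓
0 ≤ 3 ≤ 6 (triangle on l)  ✓
L = 3 + 3 + 3 = 9 (odd)  ✗

parity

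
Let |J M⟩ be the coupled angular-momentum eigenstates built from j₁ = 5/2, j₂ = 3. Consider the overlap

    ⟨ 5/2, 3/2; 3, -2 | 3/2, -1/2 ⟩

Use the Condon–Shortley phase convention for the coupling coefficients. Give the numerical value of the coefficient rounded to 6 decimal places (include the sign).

−√(1/21) = -0.218218

triangle: 4!*1!*2!/8! = 48/40320
(j±m)!: 4!*1!*1!*5!*1!*2! = 5760
prefactor² = (2J+1)*Δ*N² = 192/7
  k=0: +1/(0!*4!*1!*1!*0!*1!) = 1/24
  k=1: −1/(1!*3!*0!*0!*1!*2!) = -1/12
Σ = -1/24  ⇒  CG² = 192/7*(-1/24)² = 1/21
CG = −√(1/21) = -0.218218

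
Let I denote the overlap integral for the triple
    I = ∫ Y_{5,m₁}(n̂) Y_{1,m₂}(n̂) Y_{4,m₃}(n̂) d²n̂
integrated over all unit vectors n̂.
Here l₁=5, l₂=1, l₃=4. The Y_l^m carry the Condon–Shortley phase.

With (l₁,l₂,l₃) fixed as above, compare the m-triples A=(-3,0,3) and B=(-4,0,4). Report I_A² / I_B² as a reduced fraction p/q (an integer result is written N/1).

Same 5,1,4: normalisation and zero-m 3j drop out of the ratio.
A: Δ: 2! 8! 0! / 11! → 1/495; sum: t=1:−1/5040 = -1/5040; 3j²(5 1 4; -3 0 3) = Δ·Π!·Σ² = 16/495  (sign +1)
B: Δ: 2! 8! 0! / 11! → 1/495; sum: t=1:−1/40320 = -1/40320; 3j²(5 1 4; -4 0 4) = Δ·Π!·Σ² = 1/55  (sign -1)
I_A²/I_B² = (16/495)/(1/55) = 16/9

16/9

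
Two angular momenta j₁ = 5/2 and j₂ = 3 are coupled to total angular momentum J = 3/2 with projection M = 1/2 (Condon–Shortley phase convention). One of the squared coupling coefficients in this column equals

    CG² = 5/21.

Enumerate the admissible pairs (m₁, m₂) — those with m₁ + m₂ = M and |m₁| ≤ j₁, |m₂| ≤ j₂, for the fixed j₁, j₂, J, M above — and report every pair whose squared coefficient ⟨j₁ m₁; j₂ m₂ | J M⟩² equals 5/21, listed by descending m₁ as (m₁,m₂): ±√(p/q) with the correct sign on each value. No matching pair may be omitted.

(5/2,-2): +√(5/21)

Admissible pairs with m₁+m₂ = M = 1/2: (-5/2,3), (-3/2,2), (-1/2,1), (1/2,0), (3/2,-1), (5/2,-2)
  (m₁,m₂)=(5/2,-2): CG² = 5/21, CG = +√(5/21)   ← matches the target
  (m₁,m₂)=(3/2,-1): CG² = 7/30, CG = −√(7/30)
  (m₁,m₂)=(1/2,0): CG² = 4/35, CG = +√(4/35)
  (m₁,m₂)=(-1/2,1): CG² = 1/105, CG = −√(1/105)
  (m₁,m₂)=(-3/2,2): CG² = 1/21, CG = −√(1/21)
  (m₁,m₂)=(-5/2,3): CG² = 5/14, CG = +√(5/14)
Pairs with CG² = 5/21: (5/2,-2): +√(5/21)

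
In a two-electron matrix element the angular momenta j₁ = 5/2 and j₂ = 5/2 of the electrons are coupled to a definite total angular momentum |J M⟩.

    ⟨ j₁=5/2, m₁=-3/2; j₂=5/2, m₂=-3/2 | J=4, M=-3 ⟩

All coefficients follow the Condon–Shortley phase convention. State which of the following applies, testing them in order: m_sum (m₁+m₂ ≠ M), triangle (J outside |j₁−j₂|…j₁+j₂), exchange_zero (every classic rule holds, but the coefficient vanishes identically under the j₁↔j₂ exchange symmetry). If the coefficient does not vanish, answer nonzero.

m-sum: m₁+m₂ = -3/2+(-3/2) = -3, M = -3  ✓
triangle: |j₁−j₂| = 0 ≤ J = 4 ≤ j₁+j₂ = 5  ✓
exchange: j₁=j₂ and m₁=m₂, and (−1)^(j₁+j₂−J) = (−1)^1 = −1 forces ⟨j₁m₁;j₂m₂|JM⟩ = −⟨j₂m₂;j₁m₁|JM⟩ = −⟨j₁m₁;j₂m₂|JM⟩ ⇒ the coefficient vanishes identically
Racah sum check: Σ_k collapses to 0 ⇒ CG = 0

exchange_zero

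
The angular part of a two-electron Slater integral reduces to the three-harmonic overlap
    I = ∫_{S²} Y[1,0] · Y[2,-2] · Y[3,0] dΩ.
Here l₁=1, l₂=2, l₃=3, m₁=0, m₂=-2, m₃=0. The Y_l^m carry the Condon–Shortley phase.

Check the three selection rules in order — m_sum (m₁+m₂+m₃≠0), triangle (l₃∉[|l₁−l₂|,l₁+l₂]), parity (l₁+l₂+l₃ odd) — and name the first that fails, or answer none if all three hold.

m_sum

m₁+m₂+m₃ = 0 − 2 + 0 = -2  ✗
triangle: |1−2|=1 ≤ l₃=3 ≤ 1+2=3
parity: l₁+l₂+l₃ = 6 is even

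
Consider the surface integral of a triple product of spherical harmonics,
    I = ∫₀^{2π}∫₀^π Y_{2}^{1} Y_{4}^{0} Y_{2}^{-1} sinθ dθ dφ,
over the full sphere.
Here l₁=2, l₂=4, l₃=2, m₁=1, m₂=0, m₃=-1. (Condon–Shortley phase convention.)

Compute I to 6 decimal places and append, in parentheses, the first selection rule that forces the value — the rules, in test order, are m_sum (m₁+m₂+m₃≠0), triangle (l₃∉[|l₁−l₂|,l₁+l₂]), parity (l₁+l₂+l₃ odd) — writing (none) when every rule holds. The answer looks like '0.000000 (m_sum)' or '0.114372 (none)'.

Rules hold: Σm=0, L=8 even, 2≤2≤6.
N = 5·9·5 = 225
Δ = 4!·0!·4!/9! = 1/630
Racah Σ t=2..2: t=2:+1/16 = 1/16
⇒ 3j(2 4 2; 0 0 0)² = 2/35, sgn +1
Racah Σ t=1..1: t=1:−1/36 = -1/36
⇒ 3j(2 4 2; 1 0 -1)² = 8/315, sgn +1
4πI² = N·(3j₀)²·(3jₘ)² = 16/49
I = +1·√(0.326531/4π) = 0.16119702
No selection rule forces the value: the integral is nonzero (none).

0.161197 (none)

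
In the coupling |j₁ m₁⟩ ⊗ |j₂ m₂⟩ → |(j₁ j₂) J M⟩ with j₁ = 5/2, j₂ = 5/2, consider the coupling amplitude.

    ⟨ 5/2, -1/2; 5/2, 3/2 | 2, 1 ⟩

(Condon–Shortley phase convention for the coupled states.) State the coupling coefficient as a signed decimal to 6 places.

+0.377964  (= +√(1/7))

√[5·3!2!2!/8! · 2!3!4!1!3!1!] = √(36/7)
  +(−1)^2/∏(2,1,1,2,1,0)! = 1/4  (running 1/4)
  +(−1)^3/∏(3,0,0,1,2,1)! = -1/12  (running 1/6)
⟨..|..⟩ = √(36/7)·(1/6) = +0.377964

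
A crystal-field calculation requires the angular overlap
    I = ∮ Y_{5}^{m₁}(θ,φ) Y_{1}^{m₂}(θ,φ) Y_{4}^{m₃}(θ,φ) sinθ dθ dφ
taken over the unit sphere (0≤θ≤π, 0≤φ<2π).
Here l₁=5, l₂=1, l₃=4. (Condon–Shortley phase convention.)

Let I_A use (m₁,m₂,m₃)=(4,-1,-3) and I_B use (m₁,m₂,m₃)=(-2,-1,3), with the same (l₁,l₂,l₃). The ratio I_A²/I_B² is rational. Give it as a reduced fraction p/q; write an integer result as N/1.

Shared (l₁,l₂,l₃)=(5,1,4): N and (l;000)² cancel in I_A²/I_B².
A: Δ = 2!·8!·0!/11! = 1/495; Racah Σ t=0..0: t=0:+1/10080 = 1/10080; ⇒ 3j(5 1 4; 4 -1 -3)² = 4/55, sgn -1
B: Δ = 2!·8!·0!/11! = 1/495; Racah Σ t=0..0: t=0:+1/10080 = 1/10080; ⇒ 3j(5 1 4; -2 -1 3)² = 1/165, sgn -1
I_A²/I_B² = (4/55)/(1/165) = 12/1

12/1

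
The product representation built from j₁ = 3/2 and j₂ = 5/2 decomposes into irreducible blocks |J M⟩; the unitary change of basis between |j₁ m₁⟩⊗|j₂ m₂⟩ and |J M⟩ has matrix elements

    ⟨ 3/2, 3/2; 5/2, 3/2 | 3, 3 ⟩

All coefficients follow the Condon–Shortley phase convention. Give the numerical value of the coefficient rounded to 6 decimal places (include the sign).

+0.612372

√[7·1!2!4!/8! · 3!0!4!1!6!0!] = √(864)
  +(−1)^0/∏(0,1,0,4,2,0)! = 1/48  (running 1/48)
⟨..|..⟩ = √(864)·(1/48) = +0.612372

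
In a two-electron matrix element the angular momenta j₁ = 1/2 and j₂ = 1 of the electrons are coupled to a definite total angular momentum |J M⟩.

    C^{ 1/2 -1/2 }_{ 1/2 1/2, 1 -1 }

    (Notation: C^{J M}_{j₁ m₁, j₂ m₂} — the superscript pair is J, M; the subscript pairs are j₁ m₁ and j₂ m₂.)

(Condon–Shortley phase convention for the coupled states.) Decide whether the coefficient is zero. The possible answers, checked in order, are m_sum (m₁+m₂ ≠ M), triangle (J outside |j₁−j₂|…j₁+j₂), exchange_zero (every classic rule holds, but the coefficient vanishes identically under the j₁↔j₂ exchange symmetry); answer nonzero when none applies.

nonzero

m-sum: m₁+m₂ = 1/2+(-1) = -1/2, M = -1/2  ✓
triangle: |j₁−j₂| = 1/2 ≤ J = 1/2 ≤ j₁+j₂ = 3/2  ✓
exchange: j₁≠j₂ or m₁≠m₂ — the exchange symmetry imposes no constraint here
value check: CG = +√(2/3) = +0.816497 ≠ 0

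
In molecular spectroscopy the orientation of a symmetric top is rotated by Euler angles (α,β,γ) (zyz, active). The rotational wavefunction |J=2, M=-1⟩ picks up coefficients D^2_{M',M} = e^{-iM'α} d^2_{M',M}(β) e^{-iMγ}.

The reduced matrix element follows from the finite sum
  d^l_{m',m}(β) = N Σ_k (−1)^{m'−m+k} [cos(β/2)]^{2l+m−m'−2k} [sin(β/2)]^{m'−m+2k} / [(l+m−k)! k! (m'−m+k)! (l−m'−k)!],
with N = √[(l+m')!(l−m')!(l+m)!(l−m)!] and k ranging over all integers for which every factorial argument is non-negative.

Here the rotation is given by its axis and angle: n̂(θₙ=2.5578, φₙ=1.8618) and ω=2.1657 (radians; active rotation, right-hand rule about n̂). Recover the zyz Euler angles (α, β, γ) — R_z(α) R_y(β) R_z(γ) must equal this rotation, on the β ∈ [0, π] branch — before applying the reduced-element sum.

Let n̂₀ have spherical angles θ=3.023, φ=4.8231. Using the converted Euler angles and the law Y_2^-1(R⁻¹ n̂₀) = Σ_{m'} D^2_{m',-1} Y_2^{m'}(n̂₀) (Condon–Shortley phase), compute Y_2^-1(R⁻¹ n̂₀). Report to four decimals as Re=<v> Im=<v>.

Re=-0.1107 Im=0.2892

Axis–angle → zyz. n̂ = (sinθₙcosφₙ, sinθₙsinφₙ, cosθₙ) = (-0.158145, +0.528018, -0.834378), ω = 2.1657.
R = I cosω + sinω [n̂]ₓ + (1−cosω) n̂n̂ᵀ gives
  R = [-0.521403, +0.560733, +0.643209; -0.821335, -0.125376, -0.556498; -0.231404, -0.818449, +0.525921]
β = atan2(√(R₁₃²+R₂₃²), R₃₃) = 1.016998; α = atan2(R₂₃, R₁₃) mod 2π = 5.569939; γ = atan2(R₃₂, −R₃₁) mod 2π = 4.987931
Need the full column D^2_{m',-1} for m'=−2..2 at α=5.5699, β=1.0170, γ=4.9879.
cos(β/2)=0.873476, sin(β/2)=0.486867
d^2_{-2,-1}: single k=1 term ⇒ +0.648923;  D = -0.592566-0.264514i
d^2_{-1,-1}: k∈[0..1] ⇒ +0.582109 -0.542555 = +0.039554;  D = -0.016765-0.035825i
d^2_{0,-1}: k∈[0..1] ⇒ -0.794766 +0.246921 = -0.547845;  D = -0.149052+0.527179i
d^2_{1,-1}: k∈[0..1] ⇒ +0.542555 -0.056188 = +0.486367;  D = +0.406292-0.267357i
d^2_{2,-1}: single k=0 term ⇒ -0.201610;  D = -0.199876-0.026383i
Y_2^{m'}(θ=3.023,φ=4.8231) and Σ D·Y over m':
  (-0.5926-0.2645i)·(-0.0053+0.0012i)  (-0.0168-0.0358i)·(-0.0100-0.0902i)  (-0.1491+0.5272i)·(+0.6175+0.0000i)  (+0.4063-0.2674i)·(+0.0100-0.0902i)  (-0.1999-0.0264i)·(-0.0053-0.0012i)
Y_2^-1(R⁻¹ n̂) = -0.110688+0.289162i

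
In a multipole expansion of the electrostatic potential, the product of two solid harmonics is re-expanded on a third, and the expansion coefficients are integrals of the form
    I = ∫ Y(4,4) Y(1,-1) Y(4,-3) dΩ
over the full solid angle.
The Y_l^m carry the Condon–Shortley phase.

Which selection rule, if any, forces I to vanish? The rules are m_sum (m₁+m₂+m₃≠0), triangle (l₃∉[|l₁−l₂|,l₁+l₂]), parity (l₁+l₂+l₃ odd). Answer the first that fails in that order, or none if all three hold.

Σmᵢ = 0  ✓
l₃∈[|l₁−l₂|,l₁+l₂]=[3,5], have l₃=4  ✓
Σlᵢ = 9 ⇒ odd  ✗

parity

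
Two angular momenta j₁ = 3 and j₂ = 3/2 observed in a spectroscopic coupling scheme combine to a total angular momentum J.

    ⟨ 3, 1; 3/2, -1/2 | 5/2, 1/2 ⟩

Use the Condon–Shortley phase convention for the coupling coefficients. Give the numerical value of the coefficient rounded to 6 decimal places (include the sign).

−√(1/70) ≈ -0.119523

triangle: 2!·4!·1!/8! = 48/40320
(j±m)!: 4!·2!·1!·2!·3!·2! = 1152
prefactor² = (2J+1)·Δ·N² = 288/35
  k=0: +1/(0!·2!·2!·1!·2!·0!) = 1/8
  k=1: −1/(1!·1!·1!·0!·3!·1!) = -1/6
Σ = -1/24  ⇒  CG² = 288/35·(-1/24)² = 1/70
CG = −√(1/70) = -0.119523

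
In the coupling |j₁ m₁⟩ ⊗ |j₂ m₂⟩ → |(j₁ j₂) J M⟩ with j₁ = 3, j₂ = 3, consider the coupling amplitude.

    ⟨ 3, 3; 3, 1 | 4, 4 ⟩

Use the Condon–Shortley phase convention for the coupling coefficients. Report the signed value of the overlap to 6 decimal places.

+0.522233  (= +√(3/11))

j₁+j₂−J=2  J+j₁−j₂=4  J−j₁+j₂=4  j₁+j₂+J+1=11
(j₁±m₁, j₂±m₂, J±M) = (6,0,4,2,8,0)
P² = 3981312/11
sum k=0..0:
  [0] +1/1152 = 1/1152
S = 1/1152
C² = P²·S² = 3/11 ; C = +0.522233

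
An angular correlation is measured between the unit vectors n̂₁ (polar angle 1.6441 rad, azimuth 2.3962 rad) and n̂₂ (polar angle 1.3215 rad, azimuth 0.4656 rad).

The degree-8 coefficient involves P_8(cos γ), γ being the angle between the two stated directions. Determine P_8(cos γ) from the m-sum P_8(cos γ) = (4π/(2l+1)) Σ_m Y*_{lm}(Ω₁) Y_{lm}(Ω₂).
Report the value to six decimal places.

Addition theorem: P_8(cos γ) = (4π/17) Σ_m Y*_{lm}(Ω₁) Y_{lm}(Ω₂), m = −8…8:
  m=-8: (0.478843, 0.158707) × (-0.334656, 0.220794) = (-0.195289, 0.052613)  (running Σ = (-0.195289, 0.052613))
  m=-7: (0.071737, 0.129658) × (-0.405475, 0.047908) = (-0.035299, -0.049136)  (running Σ = (-0.230589, 0.003477))
  m=-6: (0.080970, -0.330826) × (0.025476, 0.009242) = (0.005120, -0.007680)  (running Σ = (-0.225469, -0.004203))
  m=-5: (0.142986, -0.094781) × (0.245803, 0.260069) = (0.059796, 0.013889)  (running Σ = (-0.165673, 0.009686))
  m=-4: (-0.284937, -0.045990) × (0.029319, 0.097679) = (-0.003862, -0.029181)  (running Σ = (-0.169535, -0.019495))
  m=-3: (-0.112108, -0.142855) × (0.053030, -0.301697) = (-0.049044, 0.026247)  (running Σ = (-0.218579, 0.006752))
  m=-2: (-0.021208, 0.264496) × (0.092417, -0.124231) = (0.030898, 0.027079)  (running Σ = (-0.187680, 0.033831))
  m=-1: (-0.136415, 0.125915) × (-0.248939, 0.125078) = (0.018210, -0.048408)  (running Σ = (-0.169470, -0.014577))
  m=0: (0.258420, -0.000000) × (-0.169388, 0.000000) = (-0.043773, 0.000000)  (running Σ = (-0.213244, -0.014577))
  m=1: (0.136415, 0.125915) × (0.248939, 0.125078) = (0.018210, 0.048408)  (running Σ = (-0.195034, 0.033831))
  m=2: (-0.021208, -0.264496) × (0.092417, 0.124231) = (0.030898, -0.027079)  (running Σ = (-0.164135, 0.006752))
  m=3: (0.112108, -0.142855) × (-0.053030, -0.301697) = (-0.049044, -0.026247)  (running Σ = (-0.213179, -0.019495))
  m=4: (-0.284937, 0.045990) × (0.029319, -0.097679) = (-0.003862, 0.029181)  (running Σ = (-0.217041, 0.009686))
  m=5: (-0.142986, -0.094781) × (-0.245803, 0.260069) = (0.059796, -0.013889)  (running Σ = (-0.157245, -0.004203))
  m=6: (0.080970, 0.330826) × (0.025476, -0.009242) = (0.005120, 0.007680)  (running Σ = (-0.152125, 0.003477))
  m=7: (-0.071737, 0.129658) × (0.405475, 0.047908) = (-0.035299, 0.049136)  (running Σ = (-0.187424, 0.052613))
  m=8: (0.478843, -0.158707) × (-0.334656, -0.220794) = (-0.195289, -0.052613)  (running Σ = (-0.382714, 0.000000))
Total Σ_m = (-0.382714, 0.000000). Multiply by 0.739198: (-0.282901, 0.000000). P_8(cos γ) = -0.282901

-0.282901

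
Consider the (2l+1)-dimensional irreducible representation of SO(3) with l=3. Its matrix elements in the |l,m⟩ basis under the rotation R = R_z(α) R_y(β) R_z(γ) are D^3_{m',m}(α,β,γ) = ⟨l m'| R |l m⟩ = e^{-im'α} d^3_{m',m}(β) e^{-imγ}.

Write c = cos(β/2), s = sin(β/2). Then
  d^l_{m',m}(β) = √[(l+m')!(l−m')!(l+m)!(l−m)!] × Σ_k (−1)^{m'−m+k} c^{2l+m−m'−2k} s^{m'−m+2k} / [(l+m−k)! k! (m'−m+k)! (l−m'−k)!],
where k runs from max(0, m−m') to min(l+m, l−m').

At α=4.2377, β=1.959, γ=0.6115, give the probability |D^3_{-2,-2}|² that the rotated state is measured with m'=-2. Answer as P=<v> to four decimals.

P=0.0917

D^3_{-2,-2}(4.2377,1.9590,0.6115) = e^{-i·-2·4.2377}·d^3_{-2,-2}(1.9590)·e^{-i·-2·0.6115}. Compute d first:
Half-angle: c=0.557438, s=0.830219. N=√(1·120·1·120)=120.000000
The bounds max(0,m−m')=0 and min(l+m,l−m')=1 give 2 terms
  k=0: (−1)^0·120.0000/(120)·0.5574^6·0.8302^0 = +0.030004
  k=1: (−1)^1·120.0000/(24)·0.5574^4·0.8302^2 = -0.332767
d^3_{-2,-2}(1.9590) = +0.030004 -0.332767 = -0.302763
|D^3_{-2,-2}|² = |d^3_{-2,-2}(β)|² = (-0.302763)² = 0.091666 (the z-rotation phases have unit modulus)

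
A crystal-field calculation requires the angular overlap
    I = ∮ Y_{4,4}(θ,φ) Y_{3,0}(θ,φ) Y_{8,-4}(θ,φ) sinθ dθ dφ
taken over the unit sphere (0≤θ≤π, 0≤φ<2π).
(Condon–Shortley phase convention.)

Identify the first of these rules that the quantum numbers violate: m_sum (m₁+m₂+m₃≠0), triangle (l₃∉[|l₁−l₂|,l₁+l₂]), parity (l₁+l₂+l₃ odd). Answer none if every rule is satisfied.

m₁+m₂+m₃ = 4 + 0 − 4 = 0  ✓
triangle: need |l₁−l₂| ≤ l₃ ≤ l₁+l₂ = [1,7]; l₃=8 is outside  ✗
parity: l₁+l₂+l₃ = 15 is odd

triangle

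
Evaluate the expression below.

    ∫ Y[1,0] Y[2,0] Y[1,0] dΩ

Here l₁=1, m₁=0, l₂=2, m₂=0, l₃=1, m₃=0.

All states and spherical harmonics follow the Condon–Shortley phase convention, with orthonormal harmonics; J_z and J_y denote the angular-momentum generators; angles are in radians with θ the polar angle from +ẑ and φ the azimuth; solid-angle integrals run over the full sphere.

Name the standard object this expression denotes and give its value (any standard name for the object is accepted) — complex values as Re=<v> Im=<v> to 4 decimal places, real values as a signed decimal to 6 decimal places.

Gaunt coefficient, +0.252313

This is a Gaunt coefficient — the integral of a triple product of spherical harmonics over the sphere.
Rules hold: Σm=0, L=4 even, 1≤1≤3.
N = 3·5·3 = 45
Δ = 2!·0!·2!/5! = 1/30
Racah Σ t=1..1: t=1:−1/1 = -1/1
⇒ 3j(1 2 1; 0 0 0)² = 2/15, sgn +1
(m-triple is (0,0,0) — same symbol as above.)
4πI² = N·(3j₀)²·(3jₘ)² = 4/5
I = +1·√(0.8/4π) = 0.25231325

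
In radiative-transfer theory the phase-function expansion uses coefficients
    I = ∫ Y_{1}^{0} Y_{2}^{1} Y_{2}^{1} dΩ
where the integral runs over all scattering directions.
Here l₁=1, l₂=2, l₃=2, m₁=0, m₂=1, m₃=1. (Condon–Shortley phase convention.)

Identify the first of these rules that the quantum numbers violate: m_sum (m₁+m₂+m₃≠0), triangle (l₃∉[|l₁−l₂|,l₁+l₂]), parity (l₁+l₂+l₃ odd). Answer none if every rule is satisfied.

m_sum

Σmᵢ = 2  ✗
l₃∈[|l₁−l₂|,l₁+l₂]=[1,3], have l₃=2
Σlᵢ = 5 ⇒ odd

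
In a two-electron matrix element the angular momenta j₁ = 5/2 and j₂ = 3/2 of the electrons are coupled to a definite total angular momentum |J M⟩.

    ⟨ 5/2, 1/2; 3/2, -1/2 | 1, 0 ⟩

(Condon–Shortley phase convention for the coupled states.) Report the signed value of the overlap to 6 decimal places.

√[3·3!2!0!/6! · 3!2!1!2!1!1!] = √(6/5)
  +(−1)^1/∏(1,2,1,0,1,0)! = -1/2  (running -1/2)
⟨..|..⟩ = √(6/5)·(-1/2) = -0.547723

-0.547723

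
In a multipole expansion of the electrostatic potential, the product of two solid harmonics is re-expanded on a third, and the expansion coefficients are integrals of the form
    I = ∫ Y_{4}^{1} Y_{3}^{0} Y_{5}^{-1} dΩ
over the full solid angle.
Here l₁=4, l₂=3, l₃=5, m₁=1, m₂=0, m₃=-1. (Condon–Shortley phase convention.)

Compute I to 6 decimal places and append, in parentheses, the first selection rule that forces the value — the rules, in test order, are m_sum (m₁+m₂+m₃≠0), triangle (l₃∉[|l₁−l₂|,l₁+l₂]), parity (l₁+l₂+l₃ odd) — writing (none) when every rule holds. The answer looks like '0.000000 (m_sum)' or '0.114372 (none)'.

-0.115089 (none)

Checks pass: Σm=0; 12 even; l₃=5∈[1,7].
(2·4+1)(2·3+1)(2·5+1) = 693
Δ: 2! 6! 4! / 13! → 1/180180
sum: t=0:+1/576 t=1:−1/144 t=2:+1/576 = -1/288
3j²(4 3 5; 0 0 0) = Δ·Π!·Σ² = 20/1001  (sign +1)
sum: t=0:+1/432 t=1:−1/192 t=2:+1/1440 = -19/8640
3j²(4 3 5; 1 0 -1) = Δ·Π!·Σ² = 361/30030  (sign -1)
combine: 4πI² = 693·20/1001·361/30030 = 2166/13013
take √, sign -1: I = -0.11508947
No selection rule forces the value: the integral is nonzero (none).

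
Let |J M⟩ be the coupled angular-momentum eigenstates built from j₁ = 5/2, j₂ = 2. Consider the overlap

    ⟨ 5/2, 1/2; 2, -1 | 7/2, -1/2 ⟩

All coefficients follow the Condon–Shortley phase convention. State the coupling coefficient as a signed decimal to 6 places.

triangle: 1!*4!*3!/9! = 144/362880
(j±m)!: 3!*2!*1!*3!*3!*4! = 10368
prefactor² = (2J+1)*Δ*N² = 1152/35
  k=0: +1/(0!*1!*2!*1!*2!*2!) = 1/8
  k=1: −1/(1!*0!*1!*0!*3!*3!) = -1/36
Σ = 7/72  ⇒  CG² = 1152/35*(7/72)² = 14/45
CG = +√(14/45) = +0.557773

+0.557773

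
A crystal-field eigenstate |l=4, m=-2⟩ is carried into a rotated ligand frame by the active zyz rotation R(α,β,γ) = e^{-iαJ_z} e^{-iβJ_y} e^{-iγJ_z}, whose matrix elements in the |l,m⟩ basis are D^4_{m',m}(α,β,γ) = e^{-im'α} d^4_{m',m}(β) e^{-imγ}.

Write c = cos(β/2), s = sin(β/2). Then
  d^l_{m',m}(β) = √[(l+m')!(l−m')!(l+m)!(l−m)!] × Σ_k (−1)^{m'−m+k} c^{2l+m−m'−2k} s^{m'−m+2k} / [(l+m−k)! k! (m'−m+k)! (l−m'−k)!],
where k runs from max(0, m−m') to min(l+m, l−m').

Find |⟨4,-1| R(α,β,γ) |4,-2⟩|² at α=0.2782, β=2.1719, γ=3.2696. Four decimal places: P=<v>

First d^4_{-1,-2}(β=2.1719), then the phase factors e^{-i(-1)α} and e^{-i(-2)γ}:
With c≡cos(β/2)=0.466072 and s≡sin(β/2)=0.884747, N=[6·120·2·720]^{1/2}=1018.233765
The bounds max(0,m−m')=0 and min(l+m,l−m')=2 give 3 terms
  k=0: (−1)^1·1018.2338/(240)·0.4661^7·0.8847^1 = -0.017932
  k=1: (−1)^2·1018.2338/(48)·0.4661^5·0.8847^3 = +0.323095
  k=2: (−1)^3·1018.2338/(72)·0.4661^3·0.8847^5 = -0.776193
d^4_{-1,-2}(2.1719) = -0.017932 +0.323095 -0.776193 = -0.471030
|D^4_{-1,-2}|² = |d^4_{-1,-2}(β)|² = (-0.471030)² = 0.221869 (the z-rotation phases have unit modulus)

P=0.2219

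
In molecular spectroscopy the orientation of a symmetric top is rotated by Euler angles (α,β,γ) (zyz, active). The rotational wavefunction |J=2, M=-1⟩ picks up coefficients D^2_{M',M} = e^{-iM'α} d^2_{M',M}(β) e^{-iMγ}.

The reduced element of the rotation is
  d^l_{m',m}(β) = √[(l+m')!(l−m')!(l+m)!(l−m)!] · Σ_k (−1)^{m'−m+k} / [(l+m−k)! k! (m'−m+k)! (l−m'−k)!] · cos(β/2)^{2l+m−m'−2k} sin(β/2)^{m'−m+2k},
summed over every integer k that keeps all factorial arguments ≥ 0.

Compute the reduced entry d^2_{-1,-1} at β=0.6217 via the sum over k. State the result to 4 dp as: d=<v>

d^2_{-1,-1}(β=0.6217) via the finite sum:
With c≡cos(β/2)=0.952074 and s≡sin(β/2)=0.305868, N=[1·6·1·6]^{1/2}=6.000000
k: max(0,(-1)−(-1))=0 … min(2+(-1),2−(-1))=1
  k=0: (−1)^0·6.0000/(6)·0.9521^4·0.3059^0 = +0.821642
  k=1: (−1)^1·6.0000/(2)·0.9521^2·0.3059^2 = -0.254408
d^2_{-1,-1}(0.6217) = +0.821642 -0.254408 = +0.567234

d=0.5672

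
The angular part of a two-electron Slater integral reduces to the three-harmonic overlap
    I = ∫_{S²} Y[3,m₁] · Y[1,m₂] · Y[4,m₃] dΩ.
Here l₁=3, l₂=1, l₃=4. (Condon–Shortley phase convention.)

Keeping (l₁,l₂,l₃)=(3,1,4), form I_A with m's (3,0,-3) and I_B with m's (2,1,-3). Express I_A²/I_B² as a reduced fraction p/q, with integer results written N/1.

1/3

Same 3,1,4: normalisation and zero-m 3j drop out of the ratio.
A: Δ: 0! 6! 2! / 9! → 1/252; sum: t=0:+1/720 = 1/720; 3j²(3 1 4; 3 0 -3) = Δ·Π!·Σ² = 1/36  (sign -1)
B: Δ: 0! 6! 2! / 9! → 1/252; sum: t=0:+1/240 = 1/240; 3j²(3 1 4; 2 1 -3) = Δ·Π!·Σ² = 1/12  (sign -1)
I_A²/I_B² = (1/36)/(1/12) = 1/3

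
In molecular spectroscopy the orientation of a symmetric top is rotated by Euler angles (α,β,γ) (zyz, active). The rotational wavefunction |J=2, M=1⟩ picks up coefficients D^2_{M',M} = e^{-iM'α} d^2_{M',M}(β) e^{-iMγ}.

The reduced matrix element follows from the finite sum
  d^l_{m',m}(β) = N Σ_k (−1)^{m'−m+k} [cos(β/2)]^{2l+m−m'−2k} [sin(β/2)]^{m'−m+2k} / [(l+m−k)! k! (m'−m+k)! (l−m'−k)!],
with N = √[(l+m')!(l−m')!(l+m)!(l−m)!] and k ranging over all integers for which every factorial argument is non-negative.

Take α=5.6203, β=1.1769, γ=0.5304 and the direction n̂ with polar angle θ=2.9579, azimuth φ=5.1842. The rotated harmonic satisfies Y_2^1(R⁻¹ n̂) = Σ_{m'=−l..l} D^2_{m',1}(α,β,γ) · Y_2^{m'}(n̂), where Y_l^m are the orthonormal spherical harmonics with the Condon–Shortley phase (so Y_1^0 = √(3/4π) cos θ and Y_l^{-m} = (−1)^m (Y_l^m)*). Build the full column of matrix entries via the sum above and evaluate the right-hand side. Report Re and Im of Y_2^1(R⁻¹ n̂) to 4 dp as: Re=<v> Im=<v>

Need the full column D^2_{m',1} for m'=−2..2 at α=5.6203, β=1.1769, γ=0.5304.
cos(β/2)=0.831802, sin(β/2)=0.555072
d^2_{-2,1}: single k=3 term ⇒ +0.284511;  D = -0.080095-0.273004i
d^2_{-1,1}: k∈[2..3] ⇒ +0.639529 -0.094929 = +0.544600;  D = +0.200744-0.506252i
d^2_{0,1}: k∈[1..2] ⇒ +0.782502 -0.348453 = +0.434048;  D = +0.374412-0.219576i
d^2_{1,1}: k∈[0..1] ⇒ +0.478718 -0.639529 = -0.160811;  D = -0.159402-0.021243i
d^2_{2,1}: single k=0 term ⇒ -0.638910;  D = -0.447250-0.456260i
Y_2^{m'}(θ=2.9579,φ=5.1842) and Σ D·Y over m':
  (-0.0801-0.2730i)·(-0.0076+0.0104i)  (+0.2007-0.5063i)·(-0.0631-0.1236i)  (+0.3744-0.2196i)·(+0.5992+0.0000i)  (-0.1594-0.0212i)·(+0.0631-0.1236i)  (-0.4472-0.4563i)·(-0.0076-0.0104i)
Y_2^1(R⁻¹ n̂) = +0.138530-0.096751i

Re=0.1385 Im=-0.0968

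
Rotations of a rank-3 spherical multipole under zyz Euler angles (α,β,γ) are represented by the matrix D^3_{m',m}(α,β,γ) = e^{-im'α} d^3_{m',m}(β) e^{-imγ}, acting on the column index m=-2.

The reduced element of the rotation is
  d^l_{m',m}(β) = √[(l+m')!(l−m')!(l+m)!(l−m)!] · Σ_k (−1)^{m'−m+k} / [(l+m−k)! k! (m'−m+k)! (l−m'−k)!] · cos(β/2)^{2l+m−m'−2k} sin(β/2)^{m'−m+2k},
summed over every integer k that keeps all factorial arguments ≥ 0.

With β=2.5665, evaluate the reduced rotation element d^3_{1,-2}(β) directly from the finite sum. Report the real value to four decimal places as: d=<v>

d^3_{1,-2}(β=2.5665) via the finite sum:
Half-angle: c=0.283600, s=0.958943. N=√(24·2·1·120)=75.894664
k∈{0,1} keeps every argument non-negative
  k=0: (−1)^3·75.8947/(12)·0.2836^3·0.9589^3 = -0.127212
  k=1: (−1)^4·75.8947/(24)·0.2836^1·0.9589^5 = +0.727226
d^3_{1,-2}(2.5665) = -0.127212 +0.727226 = +0.600015

d=0.6000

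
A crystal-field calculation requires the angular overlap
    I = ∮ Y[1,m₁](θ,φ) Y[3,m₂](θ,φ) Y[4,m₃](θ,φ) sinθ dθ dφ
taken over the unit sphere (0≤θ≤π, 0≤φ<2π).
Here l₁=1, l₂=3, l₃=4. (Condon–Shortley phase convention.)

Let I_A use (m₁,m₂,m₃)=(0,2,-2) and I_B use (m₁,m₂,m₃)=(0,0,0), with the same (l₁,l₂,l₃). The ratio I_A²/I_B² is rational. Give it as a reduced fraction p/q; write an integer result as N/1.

l's match ⇒ only the (l;m) 3-j factors differ between A and B.
A: triangle coeff Δ(1,3,4) = 1/252; Σ_t [0,0]: t=0:+1/120 = 1/120; (3j)²=1/21 [(1 3 4; 0 2 -2)], sign=+1
B: triangle coeff Δ(1,3,4) = 1/252; Σ_t [0,0]: t=0:+1/36 = 1/36; (3j)²=4/63 [(1 3 4; 0 0 0)], sign=+1
I_A²/I_B² = (1/21)/(4/63) = 3/4

3/4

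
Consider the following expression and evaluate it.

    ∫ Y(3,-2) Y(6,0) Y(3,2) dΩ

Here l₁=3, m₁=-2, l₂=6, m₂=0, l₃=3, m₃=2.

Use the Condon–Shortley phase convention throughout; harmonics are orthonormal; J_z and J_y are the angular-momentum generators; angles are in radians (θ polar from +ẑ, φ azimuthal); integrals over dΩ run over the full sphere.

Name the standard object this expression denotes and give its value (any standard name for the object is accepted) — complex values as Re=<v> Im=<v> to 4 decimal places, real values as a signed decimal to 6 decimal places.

Gaunt coefficient, +0.071126

This is a Gaunt coefficient — the integral of a triple product of spherical harmonics over the sphere.
Rules hold: Σm=0, L=12 even, 3≤3≤9.
N = 7·13·7 = 637
Δ = 6!·0!·6!/13! = 1/12012
Racah Σ t=3..3: t=3:−1/1296 = -1/1296
⇒ 3j(3 6 3; 0 0 0)² = 100/3003, sgn +1
Racah Σ t=5..5: t=5:−1/14400 = -1/14400
⇒ 3j(3 6 3; -2 0 2)² = 3/1001, sgn +1
4πI² = N·(3j₀)²·(3jₘ)² = 100/1573
I = +1·√(0.0635728/4π) = 0.07112638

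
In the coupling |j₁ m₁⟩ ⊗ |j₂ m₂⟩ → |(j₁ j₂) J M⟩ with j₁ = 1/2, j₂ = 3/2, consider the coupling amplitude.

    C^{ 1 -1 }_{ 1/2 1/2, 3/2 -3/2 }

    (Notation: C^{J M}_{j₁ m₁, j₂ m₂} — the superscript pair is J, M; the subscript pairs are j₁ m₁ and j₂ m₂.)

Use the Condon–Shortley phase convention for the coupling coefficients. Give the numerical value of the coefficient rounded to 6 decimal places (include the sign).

√[3·1!0!2!/4! · 1!0!0!3!0!2!] = √(3)
  +(−1)^0/∏(0,1,0,0,0,2)! = 1/2  (running 1/2)
⟨..|..⟩ = √(3)·(1/2) = +0.866025

+0.866025  (= +√(3/4))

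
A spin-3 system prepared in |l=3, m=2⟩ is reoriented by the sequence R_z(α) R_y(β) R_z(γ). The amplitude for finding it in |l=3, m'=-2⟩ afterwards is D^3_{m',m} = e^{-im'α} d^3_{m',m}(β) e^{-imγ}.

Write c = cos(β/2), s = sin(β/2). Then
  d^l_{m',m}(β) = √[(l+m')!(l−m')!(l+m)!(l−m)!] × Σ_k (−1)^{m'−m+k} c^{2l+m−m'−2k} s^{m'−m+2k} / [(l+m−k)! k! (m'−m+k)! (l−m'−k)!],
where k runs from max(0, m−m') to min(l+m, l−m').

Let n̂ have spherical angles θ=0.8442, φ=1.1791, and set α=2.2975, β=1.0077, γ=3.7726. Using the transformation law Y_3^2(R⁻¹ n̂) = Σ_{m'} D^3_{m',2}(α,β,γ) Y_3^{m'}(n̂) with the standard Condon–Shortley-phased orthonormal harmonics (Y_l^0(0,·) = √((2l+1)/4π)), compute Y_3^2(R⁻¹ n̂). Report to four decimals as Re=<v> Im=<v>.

Re=0.2608 Im=0.2875

Need the full column D^3_{m',2} for m'=−3..3 at α=2.2975, β=1.0077, γ=3.7726.
cos(β/2)=0.875730, sin(β/2)=0.482801
d^3_{-3,2}: single k=5 term ⇒ +0.056271;  D = +0.044704-0.034175i
d^3_{-2,2}: k∈[4..5] ⇒ +0.208345 -0.012665 = +0.195680;  D = -0.192106-0.037223i
d^3_{-1,2}: k∈[3..4] ⇒ +0.478018 -0.072646 = +0.405373;  D = +0.206784+0.348665i
d^3_{0,2}: k∈[2..3] ⇒ +0.750893 -0.228230 = +0.522663;  D = +0.158836-0.497943i
d^3_{1,2}: k∈[1..2] ⇒ +0.786357 -0.478018 = +0.308338;  D = -0.281801+0.125143i
d^3_{2,2}: k∈[0..1] ⇒ +0.451047 -0.685468 = -0.234421;  D = -0.213453-0.096906i
d^3_{3,2}: single k=0 term ⇒ -0.609109;  D = +0.180314+0.581808i
Y_3^{m'}(θ=0.8442,φ=1.1791) and Σ D·Y over m':
  (+0.0447-0.0342i)·(-0.1608+0.0672i)  (-0.1921-0.0372i)·(-0.2687-0.2677i)  (+0.2068+0.3487i)·(+0.1113-0.2694i)  (+0.1588-0.4979i)·(-0.1967+0.0000i)  (-0.2818+0.1251i)·(-0.1113-0.2694i)  (-0.2135-0.0969i)·(-0.2687+0.2677i)  (+0.1803+0.5818i)·(+0.1608+0.0672i)
Y_3^2(R⁻¹ n̂) = +0.260763+0.287483i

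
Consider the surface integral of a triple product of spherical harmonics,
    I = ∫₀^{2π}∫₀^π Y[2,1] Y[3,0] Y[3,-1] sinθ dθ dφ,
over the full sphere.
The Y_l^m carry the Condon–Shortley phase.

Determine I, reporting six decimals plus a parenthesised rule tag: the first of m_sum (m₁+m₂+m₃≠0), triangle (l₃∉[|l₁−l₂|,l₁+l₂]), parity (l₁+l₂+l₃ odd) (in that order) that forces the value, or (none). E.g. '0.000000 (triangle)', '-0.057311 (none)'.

-0.059471 (none)

m-sum 0 ✓  L=8 even ✓  1≤3≤5 ✓
Π(2lᵢ+1) = 5×7×7 = 245
triangle coeff Δ(2,3,3) = 1/3780
Σ_t [0,2]: t=0:+1/24 t=1:−1/4 t=2:+1/24 = -1/6
(3j)²=4/105 [(2 3 3; 0 0 0)], sign=+1
Σ_t [0,1]: t=0:+1/12 t=1:−1/8 = -1/24
(3j)²=1/210 [(2 3 3; 1 0 -1)], sign=-1
⇒ 4πI² = 2/45
I = (-1)√(2/45/(4π)) = -0.05947080
No selection rule forces the value: the integral is nonzero (none).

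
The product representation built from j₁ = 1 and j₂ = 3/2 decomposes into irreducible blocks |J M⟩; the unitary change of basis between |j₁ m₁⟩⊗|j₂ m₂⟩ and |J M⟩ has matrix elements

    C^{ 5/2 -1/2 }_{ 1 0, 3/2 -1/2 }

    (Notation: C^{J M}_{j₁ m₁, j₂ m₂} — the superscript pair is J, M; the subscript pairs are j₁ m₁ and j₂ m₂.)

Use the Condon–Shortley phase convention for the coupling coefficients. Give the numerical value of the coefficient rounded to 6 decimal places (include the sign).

+√(3/5) ≈ +0.774597

triangle: 0!×2!×3!/6! = 12/720
(j±m)!: 1!×1!×1!×2!×2!×3! = 24
prefactor² = (2J+1)×Δ×N² = 12/5
  k=0: +1/(0!×0!×1!×1!×1!×2!) = 1/2
Σ = 1/2  ⇒  CG² = 12/5×(1/2)² = 3/5
CG = +√(3/5) = +0.774597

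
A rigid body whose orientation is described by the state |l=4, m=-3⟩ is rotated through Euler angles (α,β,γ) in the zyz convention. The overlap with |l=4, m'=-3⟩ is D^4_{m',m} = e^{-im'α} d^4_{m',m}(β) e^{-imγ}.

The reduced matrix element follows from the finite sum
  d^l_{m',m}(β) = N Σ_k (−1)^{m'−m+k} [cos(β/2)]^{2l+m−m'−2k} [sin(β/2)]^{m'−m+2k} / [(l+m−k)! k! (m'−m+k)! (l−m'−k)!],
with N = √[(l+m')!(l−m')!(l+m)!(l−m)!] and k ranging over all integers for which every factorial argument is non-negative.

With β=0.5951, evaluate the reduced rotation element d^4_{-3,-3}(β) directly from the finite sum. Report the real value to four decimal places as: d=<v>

d^4_{-3,-3}(β=0.5951) via the finite sum:
With c≡cos(β/2)=0.956058 and s≡sin(β/2)=0.293179, N=[1·5040·1·5040]^{1/2}=5040.000000
Admissible k: 0..1 (factorial args all ≥0)
  k=0: (−1)^0·5040.0000/(5040)·0.9561^8·0.2932^0 = +0.698028
  k=1: (−1)^1·5040.0000/(720)·0.9561^6·0.2932^2 = -0.459481
d^4_{-3,-3}(0.5951) = +0.698028 -0.459481 = +0.238547

d=0.2385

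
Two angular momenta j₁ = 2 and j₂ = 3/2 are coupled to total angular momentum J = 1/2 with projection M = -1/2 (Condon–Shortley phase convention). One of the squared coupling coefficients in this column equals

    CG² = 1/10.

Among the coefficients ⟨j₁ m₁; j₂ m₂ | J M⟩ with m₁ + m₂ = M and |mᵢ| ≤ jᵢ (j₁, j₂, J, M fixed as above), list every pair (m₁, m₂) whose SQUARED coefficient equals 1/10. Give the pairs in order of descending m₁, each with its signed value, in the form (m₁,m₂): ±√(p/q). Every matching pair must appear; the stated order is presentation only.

Admissible pairs with m₁+m₂ = M = -1/2: (-2,3/2), (-1,1/2), (0,-1/2), (1,-3/2)
  (m₁,m₂)=(1,-3/2): CG² = 1/10, CG = +√(1/10)   ← matches the target
  (m₁,m₂)=(0,-1/2): CG² = 1/5, CG = −√(1/5)
  (m₁,m₂)=(-1,1/2): CG² = 3/10, CG = +√(3/10)
  (m₁,m₂)=(-2,3/2): CG² = 2/5, CG = −√(2/5)
Pairs with CG² = 1/10: (1,-3/2): +√(1/10)

(1,-3/2): +√(1/10)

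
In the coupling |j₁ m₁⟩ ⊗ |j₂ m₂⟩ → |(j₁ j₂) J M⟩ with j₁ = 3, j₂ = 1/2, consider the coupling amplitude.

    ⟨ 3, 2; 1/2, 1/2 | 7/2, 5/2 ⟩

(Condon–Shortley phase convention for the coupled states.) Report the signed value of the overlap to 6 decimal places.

j₁+j₂−J=0  J+j₁−j₂=6  J−j₁+j₂=1  j₁+j₂+J+1=8
(j₁±m₁, j₂±m₂, J±M) = (5,1,1,0,6,1)
P² = 86400/7
sum k=0..0:
  [0] +1/120 = 1/120
S = 1/120
C² = P²·S² = 6/7 ; C = +0.925820

+√(6/7) = +0.925820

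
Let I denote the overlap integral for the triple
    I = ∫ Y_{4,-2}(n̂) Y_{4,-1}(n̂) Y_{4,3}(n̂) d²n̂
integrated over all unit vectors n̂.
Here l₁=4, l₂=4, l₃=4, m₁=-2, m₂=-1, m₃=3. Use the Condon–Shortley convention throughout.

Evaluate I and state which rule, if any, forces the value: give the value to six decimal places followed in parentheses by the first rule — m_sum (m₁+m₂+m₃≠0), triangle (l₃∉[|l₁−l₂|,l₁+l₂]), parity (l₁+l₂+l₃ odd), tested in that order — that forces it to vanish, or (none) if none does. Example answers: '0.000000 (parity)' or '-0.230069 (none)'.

-0.063661 (none)

Rules hold: Σm=0, L=12 even, 0≤4≤8.
N = 9·9·9 = 729
Δ = 4!·4!·4!/13! = 1/450450
Racah Σ t=0..4: t=0:+1/13824 t=1:−1/216 t=2:+1/64 t=3:−1/216 t=4:+1/13824 = 5/768
⇒ 3j(4 4 4; 0 0 0)² = 18/1001, sgn +1
Racah Σ t=2..3: t=2:+1/576 t=3:−1/864 = 1/1728
⇒ 3j(4 4 4; -2 -1 3)² = 5/1287, sgn -1
4πI² = N·(3j₀)²·(3jₘ)² = 7290/143143
I = -1·√(0.0509281/4π) = -0.06366105
No selection rule forces the value: the integral is nonzero (none).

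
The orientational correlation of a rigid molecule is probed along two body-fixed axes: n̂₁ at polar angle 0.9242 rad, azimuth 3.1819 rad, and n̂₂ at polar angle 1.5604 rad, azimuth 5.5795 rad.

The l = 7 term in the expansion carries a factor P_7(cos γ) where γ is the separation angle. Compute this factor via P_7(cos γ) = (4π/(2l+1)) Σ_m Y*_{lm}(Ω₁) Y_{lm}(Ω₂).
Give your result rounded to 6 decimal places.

-0.321979

Term-by-term m-sum for l=7 (normalisation 4π/15 = 0.837758):
  m=-7: (-0.099091-0.028725i) × (+0.105864-0.488511i) = -0.024523+0.045366i  (running Σ = -0.024523+0.045366i)
  m=-6: (+0.282912+0.069786i) × (-0.009156-0.017154i) = -0.001393-0.005492i  (running Σ = -0.025916+0.039874i)
  m=-5: (-0.432993-0.088465i) × (+0.340612+0.134796i) = -0.135558-0.088498i  (running Σ = -0.161474-0.048624i)
  m=-4: (+0.304358+0.049501i) × (+0.021661-0.007343i) = +0.006956-0.001163i  (running Σ = -0.154517-0.049787i)
  m=-3: (+0.118156+0.014358i) × (-0.170282+0.283906i) = -0.024196+0.031100i  (running Σ = -0.178713-0.018686i)
  m=-2: (-0.364315-0.029433i) × (+0.003966+0.024052i) = -0.000737-0.008879i  (running Σ = -0.179450-0.027565i)
  m=-1: (+0.035619+0.001436i) × (-0.242785-0.206029i) = -0.008352-0.007687i  (running Σ = -0.187802-0.035253i)
  m=0: (+0.351724-0.000000i) × (-0.024822+0.000000i) = -0.008731+0.000000i  (running Σ = -0.196533-0.035253i)
  m=1: (-0.035619+0.001436i) × (+0.242785-0.206029i) = -0.008352+0.007687i  (running Σ = -0.204884-0.027565i)
  m=2: (-0.364315+0.029433i) × (+0.003966-0.024052i) = -0.000737+0.008879i  (running Σ = -0.205621-0.018686i)
  m=3: (-0.118156+0.014358i) × (+0.170282+0.283906i) = -0.024196-0.031100i  (running Σ = -0.229817-0.049787i)
  m=4: (+0.304358-0.049501i) × (+0.021661+0.007343i) = +0.006956+0.001163i  (running Σ = -0.222861-0.048624i)
  m=5: (+0.432993-0.088465i) × (-0.340612+0.134796i) = -0.135558+0.088498i  (running Σ = -0.358419+0.039874i)
  m=6: (+0.282912-0.069786i) × (-0.009156+0.017154i) = -0.001393+0.005492i  (running Σ = -0.359812+0.045366i)
  m=7: (+0.099091-0.028725i) × (-0.105864-0.488511i) = -0.024523-0.045366i  (running Σ = -0.384335+0.000000i)
Σ over m = -0.384335+0.000000i; ×(4π/15) → -0.321979+0.000000i. Real part: -0.321979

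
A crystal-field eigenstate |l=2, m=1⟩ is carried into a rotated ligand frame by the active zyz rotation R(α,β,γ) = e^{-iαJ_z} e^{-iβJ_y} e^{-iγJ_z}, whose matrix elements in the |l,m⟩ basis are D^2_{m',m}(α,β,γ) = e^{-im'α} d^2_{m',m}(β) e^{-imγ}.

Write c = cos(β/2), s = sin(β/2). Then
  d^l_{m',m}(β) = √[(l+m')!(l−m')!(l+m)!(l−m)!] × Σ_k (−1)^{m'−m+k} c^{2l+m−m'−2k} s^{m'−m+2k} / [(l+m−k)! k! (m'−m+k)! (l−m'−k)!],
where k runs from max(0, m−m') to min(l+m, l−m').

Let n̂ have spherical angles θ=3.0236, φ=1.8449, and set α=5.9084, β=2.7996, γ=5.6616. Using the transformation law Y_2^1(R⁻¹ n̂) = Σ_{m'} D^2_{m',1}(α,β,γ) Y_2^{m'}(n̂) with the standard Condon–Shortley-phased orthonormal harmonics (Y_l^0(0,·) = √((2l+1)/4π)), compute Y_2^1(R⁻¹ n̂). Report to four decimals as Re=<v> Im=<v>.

Need the full column D^2_{m',1} for m'=−2..2 at α=5.9084, β=2.7996, γ=5.6616.
cos(β/2)=0.170164, sin(β/2)=0.985416
d^2_{-2,1}: single k=3 term ⇒ +0.325654;  D = +0.322991-0.041565i
d^2_{-1,1}: k∈[2..3] ⇒ +0.084352 -0.942927 = -0.858574;  D = -0.832559-0.209752i
d^2_{0,1}: k∈[1..2] ⇒ +0.011893 -0.398843 = -0.386950;  D = -0.314574-0.225331i
d^2_{1,1}: k∈[0..1] ⇒ +0.000838 -0.084352 = -0.083514;  D = -0.045377-0.070110i
d^2_{2,1}: single k=0 term ⇒ -0.009711;  D = -0.001926-0.009518i
Y_2^{m'}(θ=3.0236,φ=1.8449) and Σ D·Y over m':
  (+0.3230-0.0416i)·(-0.0046+0.0028i)  (-0.8326-0.2098i)·(+0.0244+0.0869i)  (-0.3146-0.2253i)·(+0.6177+0.0000i)  (-0.0454-0.0701i)·(-0.0244+0.0869i)  (-0.0019-0.0095i)·(-0.0046-0.0028i)
Y_2^1(R⁻¹ n̂) = -0.190593-0.217782i

Re=-0.1906 Im=-0.2178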